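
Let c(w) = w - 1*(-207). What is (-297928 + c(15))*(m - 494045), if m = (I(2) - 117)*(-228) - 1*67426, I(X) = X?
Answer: 159347434206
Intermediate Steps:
c(w) = 207 + w (c(w) = w + 207 = 207 + w)
m = -41206 (m = (2 - 117)*(-228) - 1*67426 = -115*(-228) - 67426 = 26220 - 67426 = -41206)
(-297928 + c(15))*(m - 494045) = (-297928 + (207 + 15))*(-41206 - 494045) = (-297928 + 222)*(-535251) = -297706*(-535251) = 159347434206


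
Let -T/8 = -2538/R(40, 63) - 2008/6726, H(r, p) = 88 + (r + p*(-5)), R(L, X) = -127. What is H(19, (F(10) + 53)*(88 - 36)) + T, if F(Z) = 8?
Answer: -6795384341/427101 ≈ -15910.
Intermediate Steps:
H(r, p) = 88 + r - 5*p (H(r, p) = 88 + (r - 5*p) = 88 + r - 5*p)
T = -67262288/427101 (T = -8*(-2538/(-127) - 2008/6726) = -8*(-2538*(-1/127) - 2008*1/6726) = -8*(2538/127 - 1004/3363) = -8*8407786/427101 = -67262288/427101 ≈ -157.49)
H(19, (F(10) + 53)*(88 - 36)) + T = (88 + 19 - 5*(8 + 53)*(88 - 36)) - 67262288/427101 = (88 + 19 - 305*52) - 67262288/427101 = (88 + 19 - 5*3172) - 67262288/427101 = (88 + 19 - 15860) - 67262288/427101 = -15753 - 67262288/427101 = -6795384341/427101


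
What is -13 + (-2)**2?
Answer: -9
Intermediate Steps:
-13 + (-2)**2 = -13 + 4 = -9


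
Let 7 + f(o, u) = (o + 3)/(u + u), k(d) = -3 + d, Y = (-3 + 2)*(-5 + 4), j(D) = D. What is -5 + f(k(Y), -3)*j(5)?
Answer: -245/6 ≈ -40.833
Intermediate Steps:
Y = 1 (Y = -1*(-1) = 1)
f(o, u) = -7 + (3 + o)/(2*u) (f(o, u) = -7 + (o + 3)/(u + u) = -7 + (3 + o)/((2*u)) = -7 + (3 + o)*(1/(2*u)) = -7 + (3 + o)/(2*u))
-5 + f(k(Y), -3)*j(5) = -5 + ((1/2)*(3 + (-3 + 1) - 14*(-3))/(-3))*5 = -5 + ((1/2)*(-1/3)*(3 - 2 + 42))*5 = -5 + ((1/2)*(-1/3)*43)*5 = -5 - 43/6*5 = -5 - 215/6 = -245/6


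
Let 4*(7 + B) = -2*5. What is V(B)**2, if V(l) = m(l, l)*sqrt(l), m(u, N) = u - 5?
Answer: -15979/8 ≈ -1997.4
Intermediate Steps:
m(u, N) = -5 + u
B = -19/2 (B = -7 + (-2*5)/4 = -7 + (1/4)*(-10) = -7 - 5/2 = -19/2 ≈ -9.5000)
V(l) = sqrt(l)*(-5 + l) (V(l) = (-5 + l)*sqrt(l) = sqrt(l)*(-5 + l))
V(B)**2 = (sqrt(-19/2)*(-5 - 19/2))**2 = ((I*sqrt(38)/2)*(-29/2))**2 = (-29*I*sqrt(38)/4)**2 = -15979/8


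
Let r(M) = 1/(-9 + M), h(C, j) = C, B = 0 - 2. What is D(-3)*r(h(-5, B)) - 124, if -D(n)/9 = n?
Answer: -1763/14 ≈ -125.93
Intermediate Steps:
D(n) = -9*n
B = -2
D(-3)*r(h(-5, B)) - 124 = (-9*(-3))/(-9 - 5) - 124 = 27/(-14) - 124 = 27*(-1/14) - 124 = -27/14 - 124 = -1763/14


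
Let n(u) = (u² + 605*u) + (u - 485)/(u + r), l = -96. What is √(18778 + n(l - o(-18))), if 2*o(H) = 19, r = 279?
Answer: 3*I*√1815374569/694 ≈ 184.18*I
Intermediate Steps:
o(H) = 19/2 (o(H) = (½)*19 = 19/2)
n(u) = u² + 605*u + (-485 + u)/(279 + u) (n(u) = (u² + 605*u) + (u - 485)/(u + 279) = (u² + 605*u) + (-485 + u)/(279 + u) = u² + 605*u + (-485 + u)/(279 + u))
√(18778 + n(l - o(-18))) = √(18778 + (-485 + (-96 - 1*19/2)³ + 884*(-96 - 1*19/2)² + 168796*(-96 - 1*19/2))/(279 + (-96 - 1*19/2))) = √(18778 + (-485 + (-96 - 19/2)³ + 884*(-96 - 19/2)² + 168796*(-96 - 19/2))/(279 + (-96 - 19/2))) = √(18778 + (-485 + (-211/2)³ + 884*(-211/2)² + 168796*(-211/2))/(279 - 211/2)) = √(18778 + (-485 - 9393931/8 + 884*(44521/4) - 17807978)/(347/2)) = √(18778 + 2*(-485 - 9393931/8 + 9839141 - 17807978)/347) = √(18778 + (2/347)*(-73148507/8)) = √(18778 - 73148507/1388) = √(-47084643/1388) = 3*I*√1815374569/694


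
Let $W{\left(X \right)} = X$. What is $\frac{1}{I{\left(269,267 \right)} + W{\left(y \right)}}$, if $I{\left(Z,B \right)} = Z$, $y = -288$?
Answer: $- \frac{1}{19} \approx -0.052632$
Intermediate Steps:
$\frac{1}{I{\left(269,267 \right)} + W{\left(y \right)}} = \frac{1}{269 - 288} = \frac{1}{-19} = - \frac{1}{19}$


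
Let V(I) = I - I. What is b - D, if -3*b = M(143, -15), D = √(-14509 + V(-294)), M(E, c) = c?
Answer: 5 - I*√14509 ≈ 5.0 - 120.45*I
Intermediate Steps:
V(I) = 0
D = I*√14509 (D = √(-14509 + 0) = √(-14509) = I*√14509 ≈ 120.45*I)
b = 5 (b = -⅓*(-15) = 5)
b - D = 5 - I*√14509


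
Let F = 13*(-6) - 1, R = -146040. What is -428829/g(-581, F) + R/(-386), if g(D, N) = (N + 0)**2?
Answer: 372953823/1204513 ≈ 309.63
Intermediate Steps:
F = -79 (F = -78 - 1 = -79)
g(D, N) = N**2
-428829/g(-581, F) + R/(-386) = -428829/((-79)**2) - 146040/(-386) = -428829/6241 - 146040*(-1/386) = -428829*1/6241 + 73020/193 = -428829/6241 + 73020/193 = 372953823/1204513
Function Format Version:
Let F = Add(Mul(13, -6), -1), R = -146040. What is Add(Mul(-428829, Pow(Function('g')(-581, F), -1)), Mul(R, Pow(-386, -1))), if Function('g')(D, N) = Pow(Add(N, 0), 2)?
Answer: Rational(372953823, 1204513) ≈ 309.63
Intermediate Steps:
F = -79 (F = Add(-78, -1) = -79)
Function('g')(D, N) = Pow(N, 2)
Add(Mul(-428829, Pow(Function('g')(-581, F), -1)), Mul(R, Pow(-386, -1))) = Add(Mul(-428829, Pow(Pow(-79, 2), -1)), Mul(-146040, Pow(-386, -1))) = Add(Mul(-428829, Pow(6241, -1)), Mul(-146040, Rational(-1, 386))) = Add(Mul(-428829, Rational(1, 6241)), Rational(73020, 193)) = Add(Rational(-428829, 6241), Rational(73020, 193)) = Rational(372953823, 1204513)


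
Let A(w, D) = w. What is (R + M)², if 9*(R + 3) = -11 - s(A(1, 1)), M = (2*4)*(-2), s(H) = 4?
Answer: 3844/9 ≈ 427.11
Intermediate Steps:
M = -16 (M = 8*(-2) = -16)
R = -14/3 (R = -3 + (-11 - 1*4)/9 = -3 + (-11 - 4)/9 = -3 + (⅑)*(-15) = -3 - 5/3 = -14/3 ≈ -4.6667)
(R + M)² = (-14/3 - 16)² = (-62/3)² = 3844/9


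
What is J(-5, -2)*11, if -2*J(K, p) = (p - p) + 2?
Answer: -11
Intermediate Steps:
J(K, p) = -1 (J(K, p) = -((p - p) + 2)/2 = -(0 + 2)/2 = -1/2*2 = -1)
J(-5, -2)*11 = -1*11 = -11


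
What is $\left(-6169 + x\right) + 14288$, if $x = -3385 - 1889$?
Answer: $2845$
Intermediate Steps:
$x = -5274$ ($x = -3385 - 1889 = -5274$)
$\left(-6169 + x\right) + 14288 = \left(-6169 - 5274\right) + 14288 = -11443 + 14288 = 2845$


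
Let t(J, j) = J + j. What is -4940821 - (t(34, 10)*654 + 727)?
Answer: -4970324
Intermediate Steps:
-4940821 - (t(34, 10)*654 + 727) = -4940821 - ((34 + 10)*654 + 727) = -4940821 - (44*654 + 727) = -4940821 - (28776 + 727) = -4940821 - 1*29503 = -4940821 - 29503 = -4970324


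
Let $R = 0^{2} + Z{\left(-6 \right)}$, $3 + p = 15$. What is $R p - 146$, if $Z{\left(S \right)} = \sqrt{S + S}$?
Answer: $-146 + 24 i \sqrt{3} \approx -146.0 + 41.569 i$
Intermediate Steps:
$p = 12$ ($p = -3 + 15 = 12$)
$Z{\left(S \right)} = \sqrt{2} \sqrt{S}$ ($Z{\left(S \right)} = \sqrt{2 S} = \sqrt{2} \sqrt{S}$)
$R = 2 i \sqrt{3}$ ($R = 0^{2} + \sqrt{2} \sqrt{-6} = 0 + \sqrt{2} i \sqrt{6} = 0 + 2 i \sqrt{3} = 2 i \sqrt{3} \approx 3.4641 i$)
$R p - 146 = 2 i \sqrt{3} \cdot 12 - 146 = 24 i \sqrt{3} - 146 = -146 + 24 i \sqrt{3}$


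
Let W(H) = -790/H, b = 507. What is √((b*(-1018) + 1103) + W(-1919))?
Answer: I*√1896602097893/1919 ≈ 717.65*I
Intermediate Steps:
√((b*(-1018) + 1103) + W(-1919)) = √((507*(-1018) + 1103) - 790/(-1919)) = √((-516126 + 1103) - 790*(-1/1919)) = √(-515023 + 790/1919) = √(-988328347/1919) = I*√1896602097893/1919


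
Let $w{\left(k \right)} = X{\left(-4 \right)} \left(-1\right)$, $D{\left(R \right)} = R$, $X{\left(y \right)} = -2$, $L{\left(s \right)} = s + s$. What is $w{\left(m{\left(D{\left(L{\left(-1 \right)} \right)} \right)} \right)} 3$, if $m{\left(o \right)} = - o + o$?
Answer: $6$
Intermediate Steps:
$L{\left(s \right)} = 2 s$
$m{\left(o \right)} = 0$
$w{\left(k \right)} = 2$ ($w{\left(k \right)} = \left(-2\right) \left(-1\right) = 2$)
$w{\left(m{\left(D{\left(L{\left(-1 \right)} \right)} \right)} \right)} 3 = 2 \cdot 3 = 6$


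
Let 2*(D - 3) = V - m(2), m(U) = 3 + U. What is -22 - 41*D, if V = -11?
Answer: 183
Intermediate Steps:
D = -5 (D = 3 + (-11 - (3 + 2))/2 = 3 + (-11 - 1*5)/2 = 3 + (-11 - 5)/2 = 3 + (½)*(-16) = 3 - 8 = -5)
-22 - 41*D = -22 - 41*(-5) = -22 + 205 = 183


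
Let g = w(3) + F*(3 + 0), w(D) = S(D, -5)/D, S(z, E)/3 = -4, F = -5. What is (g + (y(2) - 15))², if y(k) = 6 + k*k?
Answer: 576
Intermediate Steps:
S(z, E) = -12 (S(z, E) = 3*(-4) = -12)
w(D) = -12/D
y(k) = 6 + k²
g = -19 (g = -12/3 - 5*(3 + 0) = -12*⅓ - 5*3 = -4 - 15 = -19)
(g + (y(2) - 15))² = (-19 + ((6 + 2²) - 15))² = (-19 + ((6 + 4) - 15))² = (-19 + (10 - 15))² = (-19 - 5)² = (-24)² = 576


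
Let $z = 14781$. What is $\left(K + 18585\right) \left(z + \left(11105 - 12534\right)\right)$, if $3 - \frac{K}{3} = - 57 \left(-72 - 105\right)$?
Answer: $-155857896$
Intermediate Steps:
$K = -30258$ ($K = 9 - 3 \left(- 57 \left(-72 - 105\right)\right) = 9 - 3 \left(\left(-57\right) \left(-177\right)\right) = 9 - 30267 = -30258$)
$\left(K + 18585\right) \left(z + \left(11105 - 12534\right)\right) = \left(-30258 + 18585\right) \left(14781 + \left(11105 - 12534\right)\right) = - 11673 \left(14781 - 1429\right) = \left(-11673\right) 13352 = -155857896$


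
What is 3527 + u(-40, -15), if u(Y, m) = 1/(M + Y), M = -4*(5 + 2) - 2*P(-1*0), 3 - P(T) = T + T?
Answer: 260997/74 ≈ 3527.0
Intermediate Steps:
P(T) = 3 - 2*T (P(T) = 3 - (T + T) = 3 - 2*T)
M = -34 (M = -4*(5 + 2) - 2*(3 - (-2)*0) = -4*7 - 2*(3 - 2*0) = -28 - 2*(3 + 0) = -28 - 2*3 = -28 - 6 = -34)
u(Y, m) = 1/(-34 + Y)
3527 + u(-40, -15) = 3527 + 1/(-34 - 40) = 3527 + 1/(-74) = 3527 - 1/74 = 260997/74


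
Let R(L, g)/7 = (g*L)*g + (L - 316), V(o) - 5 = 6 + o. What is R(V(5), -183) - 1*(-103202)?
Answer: 3851870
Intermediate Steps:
V(o) = 11 + o (V(o) = 5 + (6 + o) = 11 + o)
R(L, g) = -2212 + 7*L + 7*L*g² (R(L, g) = 7*((g*L)*g + (L - 316)) = 7*((L*g)*g + (-316 + L)) = 7*(L*g² + (-316 + L)) = 7*(-316 + L + L*g²) = -2212 + 7*L + 7*L*g²)
R(V(5), -183) - 1*(-103202) = (-2212 + 7*(11 + 5) + 7*(11 + 5)*(-183)²) - 1*(-103202) = (-2212 + 7*16 + 7*16*33489) + 103202 = (-2212 + 112 + 3750768) + 103202 = 3748668 + 103202 = 3851870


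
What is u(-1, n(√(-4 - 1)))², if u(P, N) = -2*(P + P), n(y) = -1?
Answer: 16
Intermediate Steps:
u(P, N) = -4*P
u(-1, n(√(-4 - 1)))² = (-4*(-1))² = 4² = 16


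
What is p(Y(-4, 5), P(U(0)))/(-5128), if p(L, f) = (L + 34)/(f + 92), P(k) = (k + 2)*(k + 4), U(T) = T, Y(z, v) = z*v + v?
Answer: -19/512800 ≈ -3.7052e-5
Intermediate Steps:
Y(z, v) = v + v*z (Y(z, v) = v*z + v = v + v*z)
P(k) = (2 + k)*(4 + k)
p(L, f) = (34 + L)/(92 + f)
p(Y(-4, 5), P(U(0)))/(-5128) = ((34 + 5*(1 - 4))/(92 + (8 + 0² + 6*0)))/(-5128) = ((34 + 5*(-3))/(92 + (8 + 0 + 0)))*(-1/5128) = ((34 - 15)/(92 + 8))*(-1/5128) = (19/100)*(-1/5128) = -19/512800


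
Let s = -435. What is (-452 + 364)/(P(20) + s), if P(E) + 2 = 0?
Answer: 88/437 ≈ 0.20137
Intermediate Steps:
P(E) = -2 (P(E) = -2 + 0 = -2)
(-452 + 364)/(P(20) + s) = (-452 + 364)/(-2 - 435) = -88/(-437) = -88*(-1/437) = 88/437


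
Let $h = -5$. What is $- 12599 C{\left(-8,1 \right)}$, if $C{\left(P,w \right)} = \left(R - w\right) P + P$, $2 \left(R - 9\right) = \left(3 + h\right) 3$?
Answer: $604752$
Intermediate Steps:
$R = 6$ ($R = 9 + \frac{\left(3 - 5\right) 3}{2} = 9 + \frac{\left(-2\right) 3}{2} = 9 + \frac{1}{2} \left(-6\right) = 9 - 3 = 6$)
$C{\left(P,w \right)} = P + P \left(6 - w\right)$ ($C{\left(P,w \right)} = \left(6 - w\right) P + P = P \left(6 - w\right) + P = P + P \left(6 - w\right)$)
$- 12599 C{\left(-8,1 \right)} = - 12599 \left(- 8 \left(7 - 1\right)\right) = - 12599 \left(\left(-8\right) 6\right) = \left(-12599\right) \left(-48\right) = 604752$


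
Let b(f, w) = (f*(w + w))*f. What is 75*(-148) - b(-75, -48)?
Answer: 528900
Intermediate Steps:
b(f, w) = 2*w*f² (b(f, w) = (f*(2*w))*f = (2*f*w)*f = 2*w*f²)
75*(-148) - b(-75, -48) = 75*(-148) - 2*(-48)*(-75)² = -11100 - 2*(-48)*5625 = -11100 - 1*(-540000) = -11100 + 540000 = 528900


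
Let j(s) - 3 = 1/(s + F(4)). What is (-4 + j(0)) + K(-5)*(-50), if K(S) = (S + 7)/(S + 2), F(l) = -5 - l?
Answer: 290/9 ≈ 32.222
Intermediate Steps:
j(s) = 3 + 1/(-9 + s) (j(s) = 3 + 1/(s + (-5 - 1*4)) = 3 + 1/(s + (-5 - 4)) = 3 + 1/(s - 9) = 3 + 1/(-9 + s))
K(S) = (7 + S)/(2 + S)
(-4 + j(0)) + K(-5)*(-50) = (-4 + (-26 + 3*0)/(-9 + 0)) + ((7 - 5)/(2 - 5))*(-50) = (-4 + (-26 + 0)/(-9)) + (2/(-3))*(-50) = (-4 - ⅑*(-26)) - ⅓*2*(-50) = (-4 + 26/9) - ⅔*(-50) = -10/9 + 100/3 = 290/9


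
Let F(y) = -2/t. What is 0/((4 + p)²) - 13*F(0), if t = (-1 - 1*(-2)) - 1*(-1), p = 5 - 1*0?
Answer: 13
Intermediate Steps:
p = 5 (p = 5 + 0 = 5)
t = 2 (t = (-1 + 2) + 1 = 1 + 1 = 2)
F(y) = -1 (F(y) = -2/2 = -2*½ = -1)
0/((4 + p)²) - 13*F(0) = 0/((4 + 5)²) - 13*(-1) = 0/(9²) + 13 = 0/81 + 13 = 0*(1/81) + 13 = 0 + 13 = 13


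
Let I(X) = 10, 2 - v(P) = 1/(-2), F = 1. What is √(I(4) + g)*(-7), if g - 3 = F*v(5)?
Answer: -7*√62/2 ≈ -27.559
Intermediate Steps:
v(P) = 5/2 (v(P) = 2 - 1/(-2) = 2 - 1*(-½) = 2 + ½ = 5/2)
g = 11/2 (g = 3 + 1*(5/2) = 3 + 5/2 = 11/2 ≈ 5.5000)
√(I(4) + g)*(-7) = √(10 + 11/2)*(-7) = √(31/2)*(-7) = (√62/2)*(-7) = -7*√62/2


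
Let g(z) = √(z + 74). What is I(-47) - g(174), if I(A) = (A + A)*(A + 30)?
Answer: 1598 - 2*√62 ≈ 1582.3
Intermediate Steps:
g(z) = √(74 + z)
I(A) = 2*A*(30 + A) (I(A) = (2*A)*(30 + A) = 2*A*(30 + A))
I(-47) - g(174) = 2*(-47)*(30 - 47) - √(74 + 174) = 2*(-47)*(-17) - √248 = 1598 - 2*√62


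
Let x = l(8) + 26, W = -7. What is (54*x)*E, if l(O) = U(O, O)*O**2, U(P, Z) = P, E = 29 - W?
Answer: 1045872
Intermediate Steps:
E = 36 (E = 29 - 1*(-7) = 29 + 7 = 36)
l(O) = O**3 (l(O) = O*O**2 = O**3)
x = 538 (x = 8**3 + 26 = 512 + 26 = 538)
(54*x)*E = (54*538)*36 = 29052*36 = 1045872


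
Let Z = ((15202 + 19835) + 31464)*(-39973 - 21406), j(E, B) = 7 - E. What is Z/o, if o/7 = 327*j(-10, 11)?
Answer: -1360588293/12971 ≈ -1.0489e+5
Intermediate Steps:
Z = -4081764879 (Z = (35037 + 31464)*(-61379) = 66501*(-61379) = -4081764879)
o = 38913 (o = 7*(327*(7 - 1*(-10))) = 7*(327*(7 + 10)) = 7*(327*17) = 7*5559 = 38913)
Z/o = -4081764879/38913 = -4081764879*1/38913 = -1360588293/12971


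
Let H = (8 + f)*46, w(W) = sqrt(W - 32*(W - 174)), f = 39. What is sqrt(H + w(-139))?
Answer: sqrt(2162 + sqrt(9877)) ≈ 47.554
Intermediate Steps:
w(W) = sqrt(5568 - 31*W) (w(W) = sqrt(W - 32*(-174 + W)) = sqrt(W + (5568 - 32*W)) = sqrt(5568 - 31*W))
H = 2162 (H = (8 + 39)*46 = 47*46 = 2162)
sqrt(H + w(-139)) = sqrt(2162 + sqrt(5568 - 31*(-139))) = sqrt(2162 + sqrt(5568 + 4309)) = sqrt(2162 + sqrt(9877))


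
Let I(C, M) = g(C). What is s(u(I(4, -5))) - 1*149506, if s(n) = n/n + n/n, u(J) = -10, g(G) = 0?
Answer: -149504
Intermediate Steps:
I(C, M) = 0
s(n) = 2 (s(n) = 1 + 1 = 2)
s(u(I(4, -5))) - 1*149506 = 2 - 1*149506 = 2 - 149506 = -149504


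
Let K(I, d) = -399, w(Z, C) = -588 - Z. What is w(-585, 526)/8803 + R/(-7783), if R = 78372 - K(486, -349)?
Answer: -693444462/68513749 ≈ -10.121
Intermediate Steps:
R = 78771 (R = 78372 - 1*(-399) = 78372 + 399 = 78771)
w(-585, 526)/8803 + R/(-7783) = (-588 - 1*(-585))/8803 + 78771/(-7783) = (-588 + 585)*(1/8803) + 78771*(-1/7783) = -3*1/8803 - 78771/7783 = -3/8803 - 78771/7783 = -693444462/68513749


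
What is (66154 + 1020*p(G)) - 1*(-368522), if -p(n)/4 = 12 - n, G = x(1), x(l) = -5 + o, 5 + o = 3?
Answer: 357156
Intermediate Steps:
o = -2 (o = -5 + 3 = -2)
x(l) = -7 (x(l) = -5 - 2 = -7)
G = -7
p(n) = -48 + 4*n (p(n) = -4*(12 - n) = -48 + 4*n)
(66154 + 1020*p(G)) - 1*(-368522) = (66154 + 1020*(-48 + 4*(-7))) - 1*(-368522) = (66154 + 1020*(-48 - 28)) + 368522 = (66154 + 1020*(-76)) + 368522 = (66154 - 77520) + 368522 = -11366 + 368522 = 357156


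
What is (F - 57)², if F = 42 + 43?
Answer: 784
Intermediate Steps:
F = 85
(F - 57)² = (85 - 57)² = 28² = 784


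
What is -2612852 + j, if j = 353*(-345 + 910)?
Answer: -2413407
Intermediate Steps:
j = 199445 (j = 353*565 = 199445)
-2612852 + j = -2612852 + 199445 = -2413407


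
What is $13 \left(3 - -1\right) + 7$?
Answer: $59$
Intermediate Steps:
$13 \left(3 - -1\right) + 7 = 13 \left(3 + 1\right) + 7 = 13 \cdot 4 + 7 = 52 + 7 = 59$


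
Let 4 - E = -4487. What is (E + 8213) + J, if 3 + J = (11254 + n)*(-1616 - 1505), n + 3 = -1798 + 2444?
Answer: -37117836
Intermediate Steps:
n = 643 (n = -3 + (-1798 + 2444) = -3 + 646 = 643)
E = 4491 (E = 4 - 1*(-4487) = 4 + 4487 = 4491)
J = -37130540 (J = -3 + (11254 + 643)*(-1616 - 1505) = -3 + 11897*(-3121) = -3 - 37130537 = -37130540)
(E + 8213) + J = (4491 + 8213) - 37130540 = 12704 - 37130540 = -37117836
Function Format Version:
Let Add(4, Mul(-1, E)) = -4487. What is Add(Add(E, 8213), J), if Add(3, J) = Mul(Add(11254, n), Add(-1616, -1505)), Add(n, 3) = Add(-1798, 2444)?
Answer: -37117836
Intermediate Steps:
n = 643 (n = Add(-3, Add(-1798, 2444)) = Add(-3, 646) = 643)
E = 4491 (E = Add(4, Mul(-1, -4487)) = Add(4, 4487) = 4491)
J = -37130540 (J = Add(-3, Mul(Add(11254, 643), Add(-1616, -1505))) = Add(-3, Mul(11897, -3121)) = Add(-3, -37130537) = -37130540)
Add(Add(E, 8213), J) = Add(Add(4491, 8213), -37130540) = Add(12704, -37130540) = -37117836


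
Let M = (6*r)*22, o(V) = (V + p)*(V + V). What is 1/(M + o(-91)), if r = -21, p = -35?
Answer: 1/20160 ≈ 4.9603e-5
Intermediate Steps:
o(V) = 2*V*(-35 + V) (o(V) = (V - 35)*(V + V) = (-35 + V)*(2*V) = 2*V*(-35 + V))
M = -2772 (M = (6*(-21))*22 = -126*22 = -2772)
1/(M + o(-91)) = 1/(-2772 + 2*(-91)*(-35 - 91)) = 1/(-2772 + 2*(-91)*(-126)) = 1/(-2772 + 22932) = 1/20160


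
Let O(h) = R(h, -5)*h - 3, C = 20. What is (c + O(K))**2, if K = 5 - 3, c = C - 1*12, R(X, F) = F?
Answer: 25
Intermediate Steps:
c = 8 (c = 20 - 1*12 = 20 - 12 = 8)
K = 2
O(h) = -3 - 5*h (O(h) = -5*h - 3 = -3 - 5*h)
(c + O(K))**2 = (8 + (-3 - 5*2))**2 = (8 + (-3 - 10))**2 = (8 - 13)**2 = (-5)**2 = 25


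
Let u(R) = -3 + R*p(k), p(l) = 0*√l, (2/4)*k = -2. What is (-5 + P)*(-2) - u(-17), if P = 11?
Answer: -9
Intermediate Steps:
k = -4 (k = 2*(-2) = -4)
p(l) = 0
u(R) = -3 (u(R) = -3 + R*0 = -3 + 0 = -3)
(-5 + P)*(-2) - u(-17) = (-5 + 11)*(-2) - 1*(-3) = 6*(-2) + 3 = -12 + 3 = -9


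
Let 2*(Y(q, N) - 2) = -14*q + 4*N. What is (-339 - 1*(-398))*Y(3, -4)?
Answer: -1593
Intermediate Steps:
Y(q, N) = 2 - 7*q + 2*N (Y(q, N) = 2 + (-14*q + 4*N)/2 = 2 + (-7*q + 2*N) = 2 - 7*q + 2*N)
(-339 - 1*(-398))*Y(3, -4) = (-339 - 1*(-398))*(2 - 7*3 + 2*(-4)) = (-339 + 398)*(2 - 21 - 8) = 59*(-27) = -1593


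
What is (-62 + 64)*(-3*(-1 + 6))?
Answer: -30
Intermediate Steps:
(-62 + 64)*(-3*(-1 + 6)) = 2*(-3*5) = 2*(-15) = -30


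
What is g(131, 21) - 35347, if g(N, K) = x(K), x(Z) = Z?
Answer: -35326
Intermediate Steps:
g(N, K) = K
g(131, 21) - 35347 = 21 - 35347 = -35326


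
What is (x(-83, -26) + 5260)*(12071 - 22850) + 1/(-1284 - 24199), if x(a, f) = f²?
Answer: -1630507941553/25483 ≈ -6.3984e+7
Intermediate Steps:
(x(-83, -26) + 5260)*(12071 - 22850) + 1/(-1284 - 24199) = ((-26)² + 5260)*(12071 - 22850) + 1/(-1284 - 24199) = (676 + 5260)*(-10779) + 1/(-25483) = 5936*(-10779) - 1/25483 = -63984144 - 1/25483 = -1630507941553/25483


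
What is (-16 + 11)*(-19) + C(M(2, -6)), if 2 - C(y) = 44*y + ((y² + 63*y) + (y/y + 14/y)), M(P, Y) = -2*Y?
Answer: -7999/6 ≈ -1333.2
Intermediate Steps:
C(y) = 1 - y² - 107*y - 14/y (C(y) = 2 - (44*y + ((y² + 63*y) + (y/y + 14/y))) = 2 - (44*y + ((y² + 63*y) + (1 + 14/y))) = 2 - (44*y + (1 + y² + 14/y + 63*y)) = 2 - (1 + y² + 14/y + 107*y) = 2 + (-1 - y² - 107*y - 14/y) = 1 - y² - 107*y - 14/y)
(-16 + 11)*(-19) + C(M(2, -6)) = (-16 + 11)*(-19) + (1 - (-2*(-6))² - (-214)*(-6) - 14/((-2*(-6)))) = -5*(-19) + (1 - 1*12² - 107*12 - 14/12) = 95 + (1 - 1*144 - 1284 - 14*1/12) = 95 + (1 - 144 - 1284 - 7/6) = 95 - 8569/6 = -7999/6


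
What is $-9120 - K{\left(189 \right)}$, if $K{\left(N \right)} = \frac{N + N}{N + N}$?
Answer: $-9121$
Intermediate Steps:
$K{\left(N \right)} = 1$ ($K{\left(N \right)} = \frac{2 N}{2 N} = 2 N \frac{1}{2 N} = 1$)
$-9120 - K{\left(189 \right)} = -9120 - 1 = -9121$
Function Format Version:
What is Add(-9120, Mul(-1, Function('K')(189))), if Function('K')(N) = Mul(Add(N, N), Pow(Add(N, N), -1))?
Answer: -9121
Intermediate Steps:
Function('K')(N) = 1 (Function('K')(N) = Mul(Mul(2, N), Pow(Mul(2, N), -1)) = Mul(Mul(2, N), Mul(Rational(1, 2), Pow(N, -1))) = 1)
Add(-9120, Mul(-1, Function('K')(189))) = Add(-9120, Mul(-1, 1)) = Add(-9120, -1) = -9121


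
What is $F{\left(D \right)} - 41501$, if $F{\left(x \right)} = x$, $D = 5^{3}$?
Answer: $-41376$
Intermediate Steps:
$D = 125$
$F{\left(D \right)} - 41501 = 125 - 41501 = -41376$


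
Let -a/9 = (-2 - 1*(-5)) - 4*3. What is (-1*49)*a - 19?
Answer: -3988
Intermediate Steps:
a = 81 (a = -9*((-2 - 1*(-5)) - 4*3) = -9*((-2 + 5) - 12) = -9*(3 - 12) = -9*(-9) = 81)
(-1*49)*a - 19 = -1*49*81 - 19 = -49*81 - 19 = -3969 - 19 = -3988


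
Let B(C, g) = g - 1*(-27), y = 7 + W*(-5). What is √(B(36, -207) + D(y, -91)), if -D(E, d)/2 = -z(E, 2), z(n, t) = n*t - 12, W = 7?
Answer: 2*I*√79 ≈ 17.776*I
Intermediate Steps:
z(n, t) = -12 + n*t
y = -28 (y = 7 + 7*(-5) = 7 - 35 = -28)
B(C, g) = 27 + g (B(C, g) = g + 27 = 27 + g)
D(E, d) = -24 + 4*E (D(E, d) = -(-2)*(-12 + E*2) = -(-2)*(-12 + 2*E) = -2*(12 - 2*E) = -24 + 4*E)
√(B(36, -207) + D(y, -91)) = √((27 - 207) + (-24 + 4*(-28))) = √(-180 + (-24 - 112)) = √(-180 - 136) = √(-316) = 2*I*√79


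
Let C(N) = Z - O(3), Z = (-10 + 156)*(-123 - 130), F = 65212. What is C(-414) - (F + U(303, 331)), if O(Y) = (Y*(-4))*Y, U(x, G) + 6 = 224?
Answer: -102332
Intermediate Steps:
U(x, G) = 218 (U(x, G) = -6 + 224 = 218)
O(Y) = -4*Y² (O(Y) = (-4*Y)*Y = -4*Y²)
Z = -36938 (Z = 146*(-253) = -36938)
C(N) = -36902 (C(N) = -36938 - (-4)*3² = -36938 - (-4)*9 = -36938 - 1*(-36) = -36938 + 36 = -36902)
C(-414) - (F + U(303, 331)) = -36902 - (65212 + 218) = -36902 - 1*65430 = -36902 - 65430 = -102332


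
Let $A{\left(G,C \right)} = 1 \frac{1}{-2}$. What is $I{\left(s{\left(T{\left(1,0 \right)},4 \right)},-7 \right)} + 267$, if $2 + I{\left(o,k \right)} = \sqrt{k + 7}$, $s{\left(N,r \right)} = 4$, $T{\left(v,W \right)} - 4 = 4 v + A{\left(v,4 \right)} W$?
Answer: $265$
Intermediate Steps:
$A{\left(G,C \right)} = - \frac{1}{2}$ ($A{\left(G,C \right)} = 1 \left(- \frac{1}{2}\right) = - \frac{1}{2}$)
$T{\left(v,W \right)} = 4 + 4 v - \frac{W}{2}$ ($T{\left(v,W \right)} = 4 - \left(\frac{W}{2} - 4 v\right) = 4 + 4 v - \frac{W}{2}$)
$I{\left(o,k \right)} = -2 + \sqrt{7 + k}$ ($I{\left(o,k \right)} = -2 + \sqrt{k + 7} = -2 + \sqrt{7 + k}$)
$I{\left(s{\left(T{\left(1,0 \right)},4 \right)},-7 \right)} + 267 = \left(-2 + \sqrt{7 - 7}\right) + 267 = \left(-2 + \sqrt{0}\right) + 267 = \left(-2 + 0\right) + 267 = -2 + 267 = 265$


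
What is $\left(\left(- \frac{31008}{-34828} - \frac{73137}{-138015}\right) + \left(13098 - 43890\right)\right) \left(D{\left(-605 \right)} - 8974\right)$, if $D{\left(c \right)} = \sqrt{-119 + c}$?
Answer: $\frac{110682130723632818}{400565535} - \frac{24667290110014 i \sqrt{181}}{400565535} \approx 2.7631 \cdot 10^{8} - 8.2849 \cdot 10^{5} i$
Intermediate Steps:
$\left(\left(- \frac{31008}{-34828} - \frac{73137}{-138015}\right) + \left(13098 - 43890\right)\right) \left(D{\left(-605 \right)} - 8974\right) = \left(\left(- \frac{31008}{-34828} - \frac{73137}{-138015}\right) + \left(13098 - 43890\right)\right) \left(\sqrt{-119 - 605} - 8974\right) = \left(\left(\left(-31008\right) \left(- \frac{1}{34828}\right) - - \frac{24379}{46005}\right) + \left(13098 - 43890\right)\right) \left(\sqrt{-724} - 8974\right) = \left(\left(\frac{7752}{8707} + \frac{24379}{46005}\right) - 30792\right) \left(2 i \sqrt{181} - 8974\right) = \left(\frac{568898713}{400565535} - 30792\right) \left(-8974 + 2 i \sqrt{181}\right) = - \frac{12333645055007 \left(-8974 + 2 i \sqrt{181}\right)}{400565535} = \frac{110682130723632818}{400565535} - \frac{24667290110014 i \sqrt{181}}{400565535}$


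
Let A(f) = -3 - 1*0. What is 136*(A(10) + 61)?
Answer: 7888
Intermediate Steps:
A(f) = -3 (A(f) = -3 + 0 = -3)
136*(A(10) + 61) = 136*(-3 + 61) = 136*58 = 7888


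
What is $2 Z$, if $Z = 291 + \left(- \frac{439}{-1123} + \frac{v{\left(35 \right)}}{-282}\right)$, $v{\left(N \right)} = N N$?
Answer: $\frac{90903749}{158343} \approx 574.09$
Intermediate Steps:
$v{\left(N \right)} = N^{2}$
$Z = \frac{90903749}{316686}$ ($Z = 291 + \left(- \frac{439}{-1123} + \frac{35^{2}}{-282}\right) = 291 + \left(\left(-439\right) \left(- \frac{1}{1123}\right) + 1225 \left(- \frac{1}{282}\right)\right) = 291 + \left(\frac{439}{1123} - \frac{1225}{282}\right) = 291 - \frac{1251877}{316686} = \frac{90903749}{316686} \approx 287.05$)
$2 Z = 2 \cdot \frac{90903749}{316686} = \frac{90903749}{158343}$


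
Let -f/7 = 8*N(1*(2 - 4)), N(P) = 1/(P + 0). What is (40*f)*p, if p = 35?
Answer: 39200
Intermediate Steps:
N(P) = 1/P
f = 28 (f = -56/(1*(2 - 4)) = -56/(1*(-2)) = -56/(-2) = -56*(-1)/2 = -7*(-4) = 28)
(40*f)*p = (40*28)*35 = 1120*35 = 39200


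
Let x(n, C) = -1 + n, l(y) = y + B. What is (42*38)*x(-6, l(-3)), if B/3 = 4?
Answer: -11172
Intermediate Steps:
B = 12 (B = 3*4 = 12)
l(y) = 12 + y (l(y) = y + 12 = 12 + y)
(42*38)*x(-6, l(-3)) = (42*38)*(-1 - 6) = 1596*(-7) = -11172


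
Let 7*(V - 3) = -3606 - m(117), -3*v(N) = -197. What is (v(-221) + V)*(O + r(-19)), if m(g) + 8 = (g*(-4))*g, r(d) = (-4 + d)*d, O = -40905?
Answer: -6269140688/21 ≈ -2.9853e+8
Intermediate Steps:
r(d) = d*(-4 + d)
v(N) = 197/3 (v(N) = -⅓*(-197) = 197/3)
m(g) = -8 - 4*g² (m(g) = -8 + (g*(-4))*g = -8 + (-4*g)*g = -8 - 4*g²)
V = 51179/7 (V = 3 + (-3606 - (-8 - 4*117²))/7 = 3 + (-3606 - (-8 - 4*13689))/7 = 3 + (-3606 - (-8 - 54756))/7 = 3 + (-3606 - 1*(-54764))/7 = 3 + (-3606 + 54764)/7 = 3 + (⅐)*51158 = 3 + 51158/7 = 51179/7 ≈ 7311.3)
(v(-221) + V)*(O + r(-19)) = (197/3 + 51179/7)*(-40905 - 19*(-4 - 19)) = 154916*(-40905 - 19*(-23))/21 = 154916*(-40905 + 437)/21 = (154916/21)*(-40468) = -6269140688/21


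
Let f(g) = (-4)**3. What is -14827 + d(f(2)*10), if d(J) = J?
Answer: -15467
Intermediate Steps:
f(g) = -64
-14827 + d(f(2)*10) = -14827 - 64*10 = -14827 - 640 = -15467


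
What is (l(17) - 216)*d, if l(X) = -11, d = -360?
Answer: 81720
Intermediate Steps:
(l(17) - 216)*d = (-11 - 216)*(-360) = -227*(-360) = 81720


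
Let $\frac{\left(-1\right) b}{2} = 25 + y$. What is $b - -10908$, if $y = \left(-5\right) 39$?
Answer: $11248$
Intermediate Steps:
$y = -195$
$b = 340$ ($b = - 2 \left(25 - 195\right) = \left(-2\right) \left(-170\right) = 340$)
$b - -10908 = 340 - -10908 = 340 + 10908 = 11248$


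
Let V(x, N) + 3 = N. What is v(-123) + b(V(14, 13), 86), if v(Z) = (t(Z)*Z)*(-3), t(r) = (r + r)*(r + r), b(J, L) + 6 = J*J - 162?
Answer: 22330336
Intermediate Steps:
V(x, N) = -3 + N
b(J, L) = -168 + J² (b(J, L) = -6 + (J*J - 162) = -6 + (J² - 162) = -6 + (-162 + J²) = -168 + J²)
t(r) = 4*r² (t(r) = (2*r)*(2*r) = 4*r²)
v(Z) = -12*Z³ (v(Z) = ((4*Z²)*Z)*(-3) = (4*Z³)*(-3) = -12*Z³)
v(-123) + b(V(14, 13), 86) = -12*(-123)³ + (-168 + (-3 + 13)²) = -12*(-1860867) + (-168 + 10²) = 22330404 + (-168 + 100) = 22330404 - 68 = 22330336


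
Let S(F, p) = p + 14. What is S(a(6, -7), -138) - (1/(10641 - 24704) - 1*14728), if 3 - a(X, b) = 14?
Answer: 205376053/14063 ≈ 14604.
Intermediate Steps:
a(X, b) = -11 (a(X, b) = 3 - 1*14 = 3 - 14 = -11)
S(F, p) = 14 + p
S(a(6, -7), -138) - (1/(10641 - 24704) - 1*14728) = (14 - 138) - (1/(10641 - 24704) - 1*14728) = -124 - (1/(-14063) - 14728) = -124 - (-1/14063 - 14728) = -124 - 1*(-207119865/14063) = -124 + 207119865/14063 = 205376053/14063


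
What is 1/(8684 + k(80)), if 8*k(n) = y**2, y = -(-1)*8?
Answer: 1/8692 ≈ 0.00011505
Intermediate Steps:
y = 8 (y = -1*(-8) = 8)
k(n) = 8 (k(n) = (1/8)*8**2 = (1/8)*64 = 8)
1/(8684 + k(80)) = 1/(8684 + 8) = 1/8692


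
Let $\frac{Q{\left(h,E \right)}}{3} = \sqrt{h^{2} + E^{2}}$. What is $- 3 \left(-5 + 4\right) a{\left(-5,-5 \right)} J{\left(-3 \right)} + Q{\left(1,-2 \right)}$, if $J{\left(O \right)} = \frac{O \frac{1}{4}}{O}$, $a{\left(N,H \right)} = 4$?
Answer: $3 + 3 \sqrt{5} \approx 9.7082$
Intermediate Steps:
$J{\left(O \right)} = \frac{1}{4}$ ($J{\left(O \right)} = \frac{O \frac{1}{4}}{O} = \frac{\frac{1}{4} O}{O} = \frac{1}{4}$)
$Q{\left(h,E \right)} = 3 \sqrt{E^{2} + h^{2}}$ ($Q{\left(h,E \right)} = 3 \sqrt{h^{2} + E^{2}} = 3 \sqrt{E^{2} + h^{2}}$)
$- 3 \left(-5 + 4\right) a{\left(-5,-5 \right)} J{\left(-3 \right)} + Q{\left(1,-2 \right)} = - 3 \left(-5 + 4\right) 4 \cdot \frac{1}{4} + 3 \sqrt{\left(-2\right)^{2} + 1^{2}} = \left(-3\right) \left(-1\right) 4 \cdot \frac{1}{4} + 3 \sqrt{4 + 1} = 3 \cdot 4 \cdot \frac{1}{4} + 3 \sqrt{5} = 12 \cdot \frac{1}{4} + 3 \sqrt{5} = 3 + 3 \sqrt{5}$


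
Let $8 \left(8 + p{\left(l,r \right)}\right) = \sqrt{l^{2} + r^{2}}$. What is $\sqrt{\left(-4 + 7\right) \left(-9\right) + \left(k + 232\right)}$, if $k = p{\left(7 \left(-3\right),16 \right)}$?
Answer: $\frac{\sqrt{3152 + 2 \sqrt{697}}}{4} \approx 14.153$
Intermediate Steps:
$p{\left(l,r \right)} = -8 + \frac{\sqrt{l^{2} + r^{2}}}{8}$
$k = -8 + \frac{\sqrt{697}}{8}$ ($k = -8 + \frac{\sqrt{\left(7 \left(-3\right)\right)^{2} + 16^{2}}}{8} = -8 + \frac{\sqrt{\left(-21\right)^{2} + 256}}{8} = -8 + \frac{\sqrt{441 + 256}}{8} = -8 + \frac{\sqrt{697}}{8} \approx -4.6999$)
$\sqrt{\left(-4 + 7\right) \left(-9\right) + \left(k + 232\right)} = \sqrt{\left(-4 + 7\right) \left(-9\right) + \left(\left(-8 + \frac{\sqrt{697}}{8}\right) + 232\right)} = \sqrt{3 \left(-9\right) + \left(224 + \frac{\sqrt{697}}{8}\right)} = \sqrt{-27 + \left(224 + \frac{\sqrt{697}}{8}\right)} = \sqrt{197 + \frac{\sqrt{697}}{8}}$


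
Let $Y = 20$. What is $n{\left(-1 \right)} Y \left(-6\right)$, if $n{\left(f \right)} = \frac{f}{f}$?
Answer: $-120$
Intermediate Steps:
$n{\left(f \right)} = 1$
$n{\left(-1 \right)} Y \left(-6\right) = 1 \cdot 20 \left(-6\right) = 20 \left(-6\right) = -120$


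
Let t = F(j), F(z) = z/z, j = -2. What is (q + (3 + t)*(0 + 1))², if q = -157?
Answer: 23409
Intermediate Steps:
F(z) = 1
t = 1
(q + (3 + t)*(0 + 1))² = (-157 + (3 + 1)*(0 + 1))² = (-157 + 4*1)² = (-157 + 4)² = (-153)² = 23409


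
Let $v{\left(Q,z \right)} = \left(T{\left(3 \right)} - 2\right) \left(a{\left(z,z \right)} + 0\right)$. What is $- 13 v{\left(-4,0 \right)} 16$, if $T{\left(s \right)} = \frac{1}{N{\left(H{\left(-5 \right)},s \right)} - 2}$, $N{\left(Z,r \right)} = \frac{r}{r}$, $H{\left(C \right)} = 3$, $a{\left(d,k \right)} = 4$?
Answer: $2496$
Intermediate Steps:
$N{\left(Z,r \right)} = 1$
$T{\left(s \right)} = -1$ ($T{\left(s \right)} = \frac{1}{1 - 2} = \frac{1}{-1} = -1$)
$v{\left(Q,z \right)} = -12$ ($v{\left(Q,z \right)} = \left(-1 - 2\right) \left(4 + 0\right) = \left(-3\right) 4 = -12$)
$- 13 v{\left(-4,0 \right)} 16 = \left(-13\right) \left(-12\right) 16 = 156 \cdot 16 = 2496$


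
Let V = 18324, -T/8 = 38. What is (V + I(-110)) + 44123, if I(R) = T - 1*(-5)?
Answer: 62148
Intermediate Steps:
T = -304 (T = -8*38 = -304)
I(R) = -299 (I(R) = -304 - 1*(-5) = -304 + 5 = -299)
(V + I(-110)) + 44123 = (18324 - 299) + 44123 = 18025 + 44123 = 62148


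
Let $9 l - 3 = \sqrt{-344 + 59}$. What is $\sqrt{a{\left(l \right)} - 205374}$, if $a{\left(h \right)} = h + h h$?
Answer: $\frac{\sqrt{-16635543 + 15 i \sqrt{285}}}{9} \approx 0.0034492 + 453.19 i$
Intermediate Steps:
$l = \frac{1}{3} + \frac{i \sqrt{285}}{9}$ ($l = \frac{1}{3} + \frac{\sqrt{-344 + 59}}{9} = \frac{1}{3} + \frac{\sqrt{-285}}{9} = \frac{1}{3} + \frac{i \sqrt{285}}{9} \approx 0.33333 + 1.8758 i$)
$a{\left(h \right)} = h + h^{2}$
$\sqrt{a{\left(l \right)} - 205374} = \sqrt{\left(\frac{1}{3} + \frac{i \sqrt{285}}{9}\right) \left(1 + \left(\frac{1}{3} + \frac{i \sqrt{285}}{9}\right)\right) - 205374} = \sqrt{\left(\frac{1}{3} + \frac{i \sqrt{285}}{9}\right) \left(\frac{4}{3} + \frac{i \sqrt{285}}{9}\right) - 205374} = \sqrt{-205374 + \left(\frac{1}{3} + \frac{i \sqrt{285}}{9}\right) \left(\frac{4}{3} + \frac{i \sqrt{285}}{9}\right)}$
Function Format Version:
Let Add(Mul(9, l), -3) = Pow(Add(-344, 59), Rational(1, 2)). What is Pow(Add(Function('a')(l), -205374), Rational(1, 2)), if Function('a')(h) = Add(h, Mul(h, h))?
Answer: Mul(Rational(1, 9), Pow(Add(-16635543, Mul(15, I, Pow(285, Rational(1, 2)))), Rational(1, 2))) ≈ Add(0.0034492, Mul(453.19, I))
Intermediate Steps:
l = Add(Rational(1, 3), Mul(Rational(1, 9), I, Pow(285, Rational(1, 2)))) (l = Add(Rational(1, 3), Mul(Rational(1, 9), Pow(Add(-344, 59), Rational(1, 2)))) = Add(Rational(1, 3), Mul(Rational(1, 9), Pow(-285, Rational(1, 2)))) = Add(Rational(1, 3), Mul(Rational(1, 9), Mul(I, Pow(285, Rational(1, 2))))) = Add(Rational(1, 3), Mul(Rational(1, 9), I, Pow(285, Rational(1, 2)))) ≈ Add(0.33333, Mul(1.8758, I)))
Function('a')(h) = Add(h, Pow(h, 2))
Pow(Add(Function('a')(l), -205374), Rational(1, 2)) = Pow(Add(Mul(Add(Rational(1, 3), Mul(Rational(1, 9), I, Pow(285, Rational(1, 2)))), Add(1, Add(Rational(1, 3), Mul(Rational(1, 9), I, Pow(285, Rational(1, 2)))))), -205374), Rational(1, 2)) = Pow(Add(Mul(Add(Rational(1, 3), Mul(Rational(1, 9), I, Pow(285, Rational(1, 2)))), Add(Rational(4, 3), Mul(Rational(1, 9), I, Pow(285, Rational(1, 2))))), -205374), Rational(1, 2)) = Pow(Add(-205374, Mul(Add(Rational(1, 3), Mul(Rational(1, 9), I, Pow(285, Rational(1, 2)))), Add(Rational(4, 3), Mul(Rational(1, 9), I, Pow(285, Rational(1, 2)))))), Rational(1, 2))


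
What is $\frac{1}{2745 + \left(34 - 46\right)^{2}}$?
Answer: $\frac{1}{2889} \approx 0.00034614$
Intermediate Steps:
$\frac{1}{2745 + \left(34 - 46\right)^{2}} = \frac{1}{2745 + \left(-12\right)^{2}} = \frac{1}{2745 + 144} = \frac{1}{2889}$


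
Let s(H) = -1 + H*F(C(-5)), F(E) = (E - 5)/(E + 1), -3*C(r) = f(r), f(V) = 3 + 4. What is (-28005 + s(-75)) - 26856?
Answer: -110549/2 ≈ -55275.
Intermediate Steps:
f(V) = 7
C(r) = -7/3 (C(r) = -1/3*7 = -7/3)
F(E) = (-5 + E)/(1 + E)
s(H) = -1 + 11*H/2 (s(H) = -1 + H*((-5 - 7/3)/(1 - 7/3)) = -1 + H*(-22/3/(-4/3)) = -1 + H*(-3/4*(-22/3)) = -1 + H*(11/2) = -1 + 11*H/2)
(-28005 + s(-75)) - 26856 = (-28005 + (-1 + (11/2)*(-75))) - 26856 = (-28005 + (-1 - 825/2)) - 26856 = (-28005 - 827/2) - 26856 = -56837/2 - 26856 = -110549/2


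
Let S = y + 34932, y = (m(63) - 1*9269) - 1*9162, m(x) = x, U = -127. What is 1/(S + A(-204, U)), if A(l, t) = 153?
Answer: 1/16717 ≈ 5.9819e-5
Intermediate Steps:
y = -18368 (y = (63 - 1*9269) - 1*9162 = (63 - 9269) - 9162 = -9206 - 9162 = -18368)
S = 16564 (S = -18368 + 34932 = 16564)
1/(S + A(-204, U)) = 1/(16564 + 153) = 1/16717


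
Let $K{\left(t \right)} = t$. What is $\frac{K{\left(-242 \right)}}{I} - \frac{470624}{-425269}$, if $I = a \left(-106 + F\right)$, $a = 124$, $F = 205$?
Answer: $\frac{257930233}{237300102} \approx 1.0869$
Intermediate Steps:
$I = 12276$ ($I = 124 \left(-106 + 205\right) = 124 \cdot 99 = 12276$)
$\frac{K{\left(-242 \right)}}{I} - \frac{470624}{-425269} = - \frac{242}{12276} - \frac{470624}{-425269} = \left(-242\right) \frac{1}{12276} - - \frac{470624}{425269} = - \frac{11}{558} + \frac{470624}{425269} = \frac{257930233}{237300102}$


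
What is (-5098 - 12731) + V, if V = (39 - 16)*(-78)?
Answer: -19623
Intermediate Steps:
V = -1794 (V = 23*(-78) = -1794)
(-5098 - 12731) + V = (-5098 - 12731) - 1794 = -17829 - 1794 = -19623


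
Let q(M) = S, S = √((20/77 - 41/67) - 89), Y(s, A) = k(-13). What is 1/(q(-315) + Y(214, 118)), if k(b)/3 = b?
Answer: -67067/2769269 - 2*I*√594533478/8307807 ≈ -0.024218 - 0.0058699*I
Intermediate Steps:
k(b) = 3*b
Y(s, A) = -39 (Y(s, A) = 3*(-13) = -39)
S = 2*I*√594533478/5159 (S = √((20*(1/77) - 41*1/67) - 89) = √((20/77 - 41/67) - 89) = √(-1817/5159 - 89) = √(-460968/5159) = 2*I*√594533478/5159 ≈ 9.4526*I)
q(M) = 2*I*√594533478/5159
1/(q(-315) + Y(214, 118)) = 1/(2*I*√594533478/5159 - 39) = 1/(-39 + 2*I*√594533478/5159)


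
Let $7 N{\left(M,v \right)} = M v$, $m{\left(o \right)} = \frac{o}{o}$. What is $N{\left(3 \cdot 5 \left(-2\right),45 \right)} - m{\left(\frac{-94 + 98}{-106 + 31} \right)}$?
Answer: $- \frac{1357}{7} \approx -193.86$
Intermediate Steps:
$m{\left(o \right)} = 1$
$N{\left(M,v \right)} = \frac{M v}{7}$
$N{\left(3 \cdot 5 \left(-2\right),45 \right)} - m{\left(\frac{-94 + 98}{-106 + 31} \right)} = \frac{1}{7} \cdot 3 \cdot 5 \left(-2\right) 45 - 1 = \frac{1}{7} \cdot 15 \left(-2\right) 45 - 1 = \frac{1}{7} \left(-30\right) 45 - 1 = - \frac{1350}{7} - 1 = - \frac{1357}{7}$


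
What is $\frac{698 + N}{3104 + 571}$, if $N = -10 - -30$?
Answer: $\frac{718}{3675} \approx 0.19537$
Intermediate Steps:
$N = 20$ ($N = -10 + 30 = 20$)
$\frac{698 + N}{3104 + 571} = \frac{698 + 20}{3104 + 571} = \frac{718}{3675}$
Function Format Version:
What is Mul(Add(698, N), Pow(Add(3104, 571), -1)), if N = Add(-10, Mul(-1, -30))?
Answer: Rational(718, 3675) ≈ 0.19537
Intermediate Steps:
N = 20 (N = Add(-10, 30) = 20)
Mul(Add(698, N), Pow(Add(3104, 571), -1)) = Mul(Add(698, 20), Pow(Add(3104, 571), -1)) = Mul(718, Pow(3675, -1)) = Mul(718, Rational(1, 3675)) = Rational(718, 3675)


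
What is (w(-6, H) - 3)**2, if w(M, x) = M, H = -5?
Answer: 81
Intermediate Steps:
(w(-6, H) - 3)**2 = (-6 - 3)**2 = (-9)**2 = 81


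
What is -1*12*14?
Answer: -168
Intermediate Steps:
-1*12*14 = -12*14 = -168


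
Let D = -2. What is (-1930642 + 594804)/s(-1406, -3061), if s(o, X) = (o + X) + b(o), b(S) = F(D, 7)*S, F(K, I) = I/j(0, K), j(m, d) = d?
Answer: -667919/227 ≈ -2942.4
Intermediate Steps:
F(K, I) = I/K
b(S) = -7*S/2 (b(S) = (7/(-2))*S = (7*(-1/2))*S = -7*S/2)
s(o, X) = X - 5*o/2 (s(o, X) = (o + X) - 7*o/2 = (X + o) - 7*o/2 = X - 5*o/2)
(-1930642 + 594804)/s(-1406, -3061) = (-1930642 + 594804)/(-3061 - 5/2*(-1406)) = -1335838/(-3061 + 3515) = -1335838/454 = -1335838*1/454 = -667919/227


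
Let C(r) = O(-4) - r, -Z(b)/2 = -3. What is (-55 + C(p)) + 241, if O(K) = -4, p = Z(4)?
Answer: 176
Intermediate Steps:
Z(b) = 6 (Z(b) = -2*(-3) = 6)
p = 6
C(r) = -4 - r
(-55 + C(p)) + 241 = (-55 + (-4 - 1*6)) + 241 = (-55 + (-4 - 6)) + 241 = (-55 - 10) + 241 = -65 + 241 = 176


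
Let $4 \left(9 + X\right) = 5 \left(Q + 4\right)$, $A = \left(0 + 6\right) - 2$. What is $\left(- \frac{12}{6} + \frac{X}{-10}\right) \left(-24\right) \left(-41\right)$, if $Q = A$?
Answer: $- \frac{10332}{5} \approx -2066.4$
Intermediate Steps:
$A = 4$ ($A = 6 - 2 = 4$)
$Q = 4$
$X = 1$ ($X = -9 + \frac{5 \left(4 + 4\right)}{4} = -9 + \frac{5 \cdot 8}{4} = -9 + \frac{1}{4} \cdot 40 = -9 + 10 = 1$)
$\left(- \frac{12}{6} + \frac{X}{-10}\right) \left(-24\right) \left(-41\right) = \left(- \frac{12}{6} + 1 \frac{1}{-10}\right) \left(-24\right) \left(-41\right) = \left(\left(-12\right) \frac{1}{6} + 1 \left(- \frac{1}{10}\right)\right) \left(-24\right) \left(-41\right) = \left(-2 - \frac{1}{10}\right) \left(-24\right) \left(-41\right) = \left(- \frac{21}{10}\right) \left(-24\right) \left(-41\right) = \frac{252}{5} \left(-41\right) = - \frac{10332}{5}$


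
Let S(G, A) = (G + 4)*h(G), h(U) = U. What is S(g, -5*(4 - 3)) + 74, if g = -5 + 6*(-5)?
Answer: 1159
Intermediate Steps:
g = -35 (g = -5 - 30 = -35)
S(G, A) = G*(4 + G) (S(G, A) = (G + 4)*G = (4 + G)*G = G*(4 + G))
S(g, -5*(4 - 3)) + 74 = -35*(4 - 35) + 74 = -35*(-31) + 74 = 1085 + 74 = 1159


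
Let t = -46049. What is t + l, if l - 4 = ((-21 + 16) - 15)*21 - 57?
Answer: -46522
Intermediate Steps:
l = -473 (l = 4 + (((-21 + 16) - 15)*21 - 57) = 4 + ((-5 - 15)*21 - 57) = 4 + (-20*21 - 57) = 4 + (-420 - 57) = 4 - 477 = -473)
t + l = -46049 - 473 = -46522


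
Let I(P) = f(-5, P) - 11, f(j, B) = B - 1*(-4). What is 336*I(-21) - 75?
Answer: -9483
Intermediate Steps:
f(j, B) = 4 + B (f(j, B) = B + 4 = 4 + B)
I(P) = -7 + P (I(P) = (4 + P) - 11 = -7 + P)
336*I(-21) - 75 = 336*(-7 - 21) - 75 = 336*(-28) - 75 = -9408 - 75 = -9483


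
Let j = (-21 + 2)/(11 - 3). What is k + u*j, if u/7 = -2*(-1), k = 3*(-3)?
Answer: -169/4 ≈ -42.250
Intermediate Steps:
j = -19/8 ≈ -2.3750
k = -9
u = 14 (u = 7*(-2*(-1)) = 7*2 = 14)
k + u*j = -9 + 14*(-19/8) = -9 - 133/4 = -169/4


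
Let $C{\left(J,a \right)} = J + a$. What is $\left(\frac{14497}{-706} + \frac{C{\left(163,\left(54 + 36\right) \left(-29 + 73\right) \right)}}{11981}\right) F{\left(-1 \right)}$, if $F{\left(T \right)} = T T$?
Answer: $- \frac{170777719}{8458586} \approx -20.19$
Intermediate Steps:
$F{\left(T \right)} = T^{2}$
$\left(\frac{14497}{-706} + \frac{C{\left(163,\left(54 + 36\right) \left(-29 + 73\right) \right)}}{11981}\right) F{\left(-1 \right)} = \left(\frac{14497}{-706} + \frac{163 + \left(54 + 36\right) \left(-29 + 73\right)}{11981}\right) \left(-1\right)^{2} = \left(14497 \left(- \frac{1}{706}\right) + \left(163 + 90 \cdot 44\right) \frac{1}{11981}\right) 1 = \left(- \frac{14497}{706} + \left(163 + 3960\right) \frac{1}{11981}\right) 1 = \left(- \frac{14497}{706} + 4123 \cdot \frac{1}{11981}\right) 1 = \left(- \frac{14497}{706} + \frac{4123}{11981}\right) 1 = \left(- \frac{170777719}{8458586}\right) 1 = - \frac{170777719}{8458586}$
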